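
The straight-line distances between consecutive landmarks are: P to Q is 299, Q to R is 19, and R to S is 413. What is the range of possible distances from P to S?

The maximum is all hops collinear in one direction: 299 + 19 + 413 = 731.
The longest hop is 413; the others sum to 318. Folding the others back against it leaves at least 413 − 318 = 95.

95 ≤ PS ≤ 731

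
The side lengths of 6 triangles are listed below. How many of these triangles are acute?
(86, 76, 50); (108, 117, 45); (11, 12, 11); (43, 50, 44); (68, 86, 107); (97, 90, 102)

(86,76,50): 50²+76² = 8276 > 7396 = 86² → acute
(108,117,45): 45²+108² = 13689 = 117² → right
(11,12,11): 11²+11² = 242 > 144 = 12² → acute
(43,50,44): 43²+44² = 3785 > 2500 = 50² → acute
(68,86,107): 68²+86² = 12020 > 11449 = 107² → acute
(97,90,102): 90²+97² = 17509 > 10404 = 102² → acute
5 of the 6 are acute.

5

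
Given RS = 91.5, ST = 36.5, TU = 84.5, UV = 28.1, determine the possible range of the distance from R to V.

0 ≤ RV ≤ 240.6

The maximum is all hops collinear in one direction: 91.5 + 36.5 + 84.5 + 28.1 = 240.6.
The longest hop is 91.5; the others sum to 149.1. Since 91.5 ≤ 149.1, the path can fold back on itself completely, so the minimum distance is 0.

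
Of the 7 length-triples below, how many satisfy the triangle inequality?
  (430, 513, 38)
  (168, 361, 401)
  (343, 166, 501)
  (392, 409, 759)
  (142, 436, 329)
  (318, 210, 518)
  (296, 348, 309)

6

(38,430,513): 38+430 ≤ 513 → not valid
(168,361,401): 168+361 > 401 → valid
(166,343,501): 166+343 > 501 → valid
(392,409,759): 392+409 > 759 → valid
(142,329,436): 142+329 > 436 → valid
(210,318,518): 210+318 > 518 → valid
(296,309,348): 296+309 > 348 → valid
6 of the 7 triples form a triangle.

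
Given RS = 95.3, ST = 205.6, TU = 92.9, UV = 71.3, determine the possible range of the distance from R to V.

0 ≤ RV ≤ 465.1

The maximum is all hops collinear in one direction: 95.3 + 205.6 + 92.9 + 71.3 = 465.1.
The longest hop is 205.6; the others sum to 259.5. Since 205.6 ≤ 259.5, the path can fold back on itself completely, so the minimum distance is 0.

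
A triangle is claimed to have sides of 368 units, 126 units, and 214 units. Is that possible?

No

The longest side is 368, but the other two sum to only 340.
340 < 368, so the triangle inequality fails.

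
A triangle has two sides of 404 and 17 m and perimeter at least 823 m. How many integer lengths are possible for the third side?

19

Triangle inequality: 387 < x < 421. Perimeter ≥ 823 gives x ≥ 823 − 404 − 17 = 402.
So 402 ≤ x < 421; integers 402 through 420: 19 values.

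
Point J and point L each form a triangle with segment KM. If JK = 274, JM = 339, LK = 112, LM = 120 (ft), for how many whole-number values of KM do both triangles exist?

166

From triangle JKM: 65 < KM < 613.
From triangle LKM: 8 < KM < 232.
Intersection: 65 < KM < 232, so integers 66 through 231: 166 values.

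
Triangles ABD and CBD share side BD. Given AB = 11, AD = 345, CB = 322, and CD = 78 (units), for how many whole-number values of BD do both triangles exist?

From triangle ABD: 334 < BD < 356.
From triangle CBD: 244 < BD < 400.
Intersection: 334 < BD < 356, so integers 335 through 355: 21 values.

21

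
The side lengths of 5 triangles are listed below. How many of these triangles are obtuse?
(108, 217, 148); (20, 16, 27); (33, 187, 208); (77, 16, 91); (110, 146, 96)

(108,217,148): 108²+148² = 33568 < 47089 = 217² → obtuse
(20,16,27): 16²+20² = 656 < 729 = 27² → obtuse
(33,187,208): 33²+187² = 36058 < 43264 = 208² → obtuse
(77,16,91): 16²+77² = 6185 < 8281 = 91² → obtuse
(110,146,96): 96²+110² = 21316 = 146² → right
4 of the 5 are obtuse.

4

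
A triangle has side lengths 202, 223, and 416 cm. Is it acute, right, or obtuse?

Compare the square of the longest side to the sum of squares of the other two: 202² + 223² = 90533 < 173056 = 416².

obtuse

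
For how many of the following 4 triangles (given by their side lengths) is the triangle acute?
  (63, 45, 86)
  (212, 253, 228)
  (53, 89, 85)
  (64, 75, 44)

3

(63,45,86): 45²+63² = 5994 < 7396 = 86² → obtuse
(212,253,228): 212²+228² = 96928 > 64009 = 253² → acute
(53,89,85): 53²+85² = 10034 > 7921 = 89² → acute
(64,75,44): 44²+64² = 6032 > 5625 = 75² → acute
3 of the 4 are acute.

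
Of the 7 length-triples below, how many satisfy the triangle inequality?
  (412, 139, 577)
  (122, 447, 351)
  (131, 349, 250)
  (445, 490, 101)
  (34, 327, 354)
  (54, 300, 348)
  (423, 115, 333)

(139,412,577): 139+412 ≤ 577 → not valid
(122,351,447): 122+351 > 447 → valid
(131,250,349): 131+250 > 349 → valid
(101,445,490): 101+445 > 490 → valid
(34,327,354): 34+327 > 354 → valid
(54,300,348): 54+300 > 348 → valid
(115,333,423): 115+333 > 423 → valid
6 of the 7 triples form a triangle.

6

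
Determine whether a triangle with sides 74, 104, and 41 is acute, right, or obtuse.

obtuse

Compare the square of the longest side to the sum of squares of the other two: 41² + 74² = 7157 < 10816 = 104².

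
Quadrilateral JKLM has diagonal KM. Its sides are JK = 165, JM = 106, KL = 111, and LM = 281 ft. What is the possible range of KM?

170 < KM < 271

From triangle JKM: |165 − 106| < KM < 165 + 106, i.e. 59 < KM < 271.
From triangle LKM: 170 < KM < 392.
Both must hold, so KM lies in the intersection.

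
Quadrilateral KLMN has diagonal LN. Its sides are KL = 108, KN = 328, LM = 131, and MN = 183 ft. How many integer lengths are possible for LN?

From triangle KLN: 220 < LN < 436.
From triangle MLN: 52 < LN < 314.
Intersection: 220 < LN < 314, so integers 221 through 313: 93 values.

93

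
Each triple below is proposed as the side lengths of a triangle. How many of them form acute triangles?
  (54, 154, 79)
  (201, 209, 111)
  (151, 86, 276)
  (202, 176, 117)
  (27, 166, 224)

2

(54,154,79): 54+79 ≤ 154, not a triangle
(201,209,111): 111²+201² = 52722 > 43681 = 209² → acute
(151,86,276): 86+151 ≤ 276, not a triangle
(202,176,117): 117²+176² = 44665 > 40804 = 202² → acute
(27,166,224): 27+166 ≤ 224, not a triangle
2 of the 5 are acute.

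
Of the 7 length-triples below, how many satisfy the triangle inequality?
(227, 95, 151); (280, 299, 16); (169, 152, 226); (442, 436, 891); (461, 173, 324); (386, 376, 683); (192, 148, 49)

5

(95,151,227): 95+151 > 227 → valid
(16,280,299): 16+280 ≤ 299 → not valid
(152,169,226): 152+169 > 226 → valid
(436,442,891): 436+442 ≤ 891 → not valid
(173,324,461): 173+324 > 461 → valid
(376,386,683): 376+386 > 683 → valid
(49,148,192): 49+148 > 192 → valid
5 of the 7 triples form a triangle.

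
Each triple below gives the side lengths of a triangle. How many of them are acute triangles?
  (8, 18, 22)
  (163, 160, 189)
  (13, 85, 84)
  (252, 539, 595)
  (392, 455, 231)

1

(8,18,22): 8²+18² = 388 < 484 = 22² → obtuse
(163,160,189): 160²+163² = 52169 > 35721 = 189² → acute
(13,85,84): 13²+84² = 7225 = 85² → right
(252,539,595): 252²+539² = 354025 = 595² → right
(392,455,231): 231²+392² = 207025 = 455² → right
1 of the 5 is acute.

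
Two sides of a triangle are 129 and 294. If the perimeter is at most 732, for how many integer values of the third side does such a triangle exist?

144

Triangle inequality: 165 < x < 423. Perimeter ≤ 732 gives x ≤ 732 − 129 − 294 = 309.
So 165 < x ≤ 309; integers 166 through 309: 144 values.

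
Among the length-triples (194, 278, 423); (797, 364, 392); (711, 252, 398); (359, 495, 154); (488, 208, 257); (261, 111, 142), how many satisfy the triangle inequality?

2

(194,278,423): 194+278 > 423 → valid
(364,392,797): 364+392 ≤ 797 → not valid
(252,398,711): 252+398 ≤ 711 → not valid
(154,359,495): 154+359 > 495 → valid
(208,257,488): 208+257 ≤ 488 → not valid
(111,142,261): 111+142 ≤ 261 → not valid
2 of the 6 triples form a triangle.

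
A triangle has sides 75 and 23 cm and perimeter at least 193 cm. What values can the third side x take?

Triangle inequality alone gives 52 < x < 98.
The perimeter condition gives x ≥ 193 − 75 − 23 = 95.
Intersecting the two: 95 ≤ x < 98.

95 ≤ x < 98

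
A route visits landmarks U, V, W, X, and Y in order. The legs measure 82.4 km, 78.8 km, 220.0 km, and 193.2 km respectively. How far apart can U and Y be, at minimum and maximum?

0 ≤ UY ≤ 574.4 km

The maximum is all hops collinear in one direction: 82.4 + 78.8 + 220.0 + 193.2 = 574.4.
The longest hop is 220.0; the others sum to 354.4. Since 220.0 ≤ 354.4, the path can fold back on itself completely, so the minimum distance is 0.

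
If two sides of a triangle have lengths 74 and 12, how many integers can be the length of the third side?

23

The third side lies in the open interval (62, 86).
Integers from 63 to 85 inclusive: 85 − 63 + 1 = 23.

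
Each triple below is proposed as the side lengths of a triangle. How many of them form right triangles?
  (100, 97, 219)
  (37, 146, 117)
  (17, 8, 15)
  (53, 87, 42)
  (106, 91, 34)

(100,97,219): 97+100 ≤ 219, not a triangle
(37,146,117): 37²+117² = 15058 < 21316 = 146² → obtuse
(17,8,15): 8²+15² = 289 = 17² → right
(53,87,42): 42²+53² = 4573 < 7569 = 87² → obtuse
(106,91,34): 34²+91² = 9437 < 11236 = 106² → obtuse
1 of the 5 is right.

1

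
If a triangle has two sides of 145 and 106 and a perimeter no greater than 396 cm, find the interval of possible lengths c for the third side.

39 < c ≤ 145 cm

Triangle inequality alone gives 39 < c < 251.
The perimeter condition gives c ≤ 396 − 145 − 106 = 145.
Intersecting the two: 39 < c ≤ 145.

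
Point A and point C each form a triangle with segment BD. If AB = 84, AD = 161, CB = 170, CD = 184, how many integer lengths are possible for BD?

From triangle ABD: 77 < BD < 245.
From triangle CBD: 14 < BD < 354.
Intersection: 77 < BD < 245, so integers 78 through 244: 167 values.

167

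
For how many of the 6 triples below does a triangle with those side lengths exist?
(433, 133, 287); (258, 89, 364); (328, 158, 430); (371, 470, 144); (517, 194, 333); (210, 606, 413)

(133,287,433): 133+287 ≤ 433 → not valid
(89,258,364): 89+258 ≤ 364 → not valid
(158,328,430): 158+328 > 430 → valid
(144,371,470): 144+371 > 470 → valid
(194,333,517): 194+333 > 517 → valid
(210,413,606): 210+413 > 606 → valid
4 of the 6 triples form a triangle.

4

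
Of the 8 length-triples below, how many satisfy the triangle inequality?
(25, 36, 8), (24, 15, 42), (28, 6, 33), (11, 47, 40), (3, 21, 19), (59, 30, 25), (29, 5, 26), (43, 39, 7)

5

(8,25,36): 8+25 ≤ 36 → not valid
(15,24,42): 15+24 ≤ 42 → not valid
(6,28,33): 6+28 > 33 → valid
(11,40,47): 11+40 > 47 → valid
(3,19,21): 3+19 > 21 → valid
(25,30,59): 25+30 ≤ 59 → not valid
(5,26,29): 5+26 > 29 → valid
(7,39,43): 7+39 > 43 → valid
5 of the 8 triples form a triangle.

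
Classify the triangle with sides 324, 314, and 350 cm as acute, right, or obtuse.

Compare the square of the longest side to the sum of squares of the other two: 314² + 324² = 203572 > 122500 = 350².

acute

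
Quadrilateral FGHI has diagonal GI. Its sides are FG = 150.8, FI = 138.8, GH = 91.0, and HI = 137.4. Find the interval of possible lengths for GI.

From triangle FGI: |150.8 − 138.8| < GI < 150.8 + 138.8, i.e. 12.0 < GI < 289.6.
From triangle HGI: 46.4 < GI < 228.4.
Both must hold, so GI lies in the intersection.

46.4 < GI < 228.4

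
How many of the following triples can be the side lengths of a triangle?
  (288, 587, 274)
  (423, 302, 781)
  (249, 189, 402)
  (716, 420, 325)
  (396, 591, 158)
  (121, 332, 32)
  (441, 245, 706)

(274,288,587): 274+288 ≤ 587 → not valid
(302,423,781): 302+423 ≤ 781 → not valid
(189,249,402): 189+249 > 402 → valid
(325,420,716): 325+420 > 716 → valid
(158,396,591): 158+396 ≤ 591 → not valid
(32,121,332): 32+121 ≤ 332 → not valid
(245,441,706): 245+441 ≤ 706 → not valid
2 of the 7 triples form a triangle.

2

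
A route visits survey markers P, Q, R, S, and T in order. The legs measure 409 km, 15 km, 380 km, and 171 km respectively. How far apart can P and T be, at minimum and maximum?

0 ≤ PT ≤ 975 km

The maximum is all hops collinear in one direction: 409 + 15 + 380 + 171 = 975.
The longest hop is 409; the others sum to 566. Since 409 ≤ 566, the path can fold back on itself completely, so the minimum distance is 0.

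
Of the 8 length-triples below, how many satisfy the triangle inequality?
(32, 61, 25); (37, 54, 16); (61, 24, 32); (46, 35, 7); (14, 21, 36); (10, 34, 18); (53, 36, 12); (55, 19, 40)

(25,32,61): 25+32 ≤ 61 → not valid
(16,37,54): 16+37 ≤ 54 → not valid
(24,32,61): 24+32 ≤ 61 → not valid
(7,35,46): 7+35 ≤ 46 → not valid
(14,21,36): 14+21 ≤ 36 → not valid
(10,18,34): 10+18 ≤ 34 → not valid
(12,36,53): 12+36 ≤ 53 → not valid
(19,40,55): 19+40 > 55 → valid
1 of the 8 triples forms a triangle.

1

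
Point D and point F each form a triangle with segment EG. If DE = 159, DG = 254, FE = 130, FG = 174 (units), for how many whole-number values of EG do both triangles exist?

208

From triangle DEG: 95 < EG < 413.
From triangle FEG: 44 < EG < 304.
Intersection: 95 < EG < 304, so integers 96 through 303: 208 values.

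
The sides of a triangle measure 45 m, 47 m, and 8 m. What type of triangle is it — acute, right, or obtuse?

Compare the square of the longest side to the sum of squares of the other two: 8² + 45² = 2089 < 2209 = 47².

obtuse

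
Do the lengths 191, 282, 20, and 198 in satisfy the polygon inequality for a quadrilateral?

Yes

A quadrilateral exists iff every side is shorter than the sum of the others — equivalently, the longest side is less than the sum of the rest.
Longest side 282 < 409 (sum of the remaining 3), so yes.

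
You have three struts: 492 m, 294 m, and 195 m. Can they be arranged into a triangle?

No

The longest side is 492, but the other two sum to only 489.
489 < 492, so the triangle inequality fails.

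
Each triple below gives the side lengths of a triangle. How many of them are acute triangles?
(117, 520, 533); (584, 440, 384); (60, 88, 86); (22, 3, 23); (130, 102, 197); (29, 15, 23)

1

(117,520,533): 117²+520² = 284089 = 533² → right
(584,440,384): 384²+440² = 341056 = 584² → right
(60,88,86): 60²+86² = 10996 > 7744 = 88² → acute
(22,3,23): 3²+22² = 493 < 529 = 23² → obtuse
(130,102,197): 102²+130² = 27304 < 38809 = 197² → obtuse
(29,15,23): 15²+23² = 754 < 841 = 29² → obtuse
1 of the 6 is acute.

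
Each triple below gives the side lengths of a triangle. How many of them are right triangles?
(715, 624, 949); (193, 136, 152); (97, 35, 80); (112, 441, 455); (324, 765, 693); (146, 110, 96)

(715,624,949): 624²+715² = 900601 = 949² → right
(193,136,152): 136²+152² = 41600 > 37249 = 193² → acute
(97,35,80): 35²+80² = 7625 < 9409 = 97² → obtuse
(112,441,455): 112²+441² = 207025 = 455² → right
(324,765,693): 324²+693² = 585225 = 765² → right
(146,110,96): 96²+110² = 21316 = 146² → right
4 of the 6 are right.

4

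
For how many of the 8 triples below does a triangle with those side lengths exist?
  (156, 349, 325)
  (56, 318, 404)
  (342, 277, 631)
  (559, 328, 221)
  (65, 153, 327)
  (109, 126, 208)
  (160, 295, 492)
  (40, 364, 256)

2

(156,325,349): 156+325 > 349 → valid
(56,318,404): 56+318 ≤ 404 → not valid
(277,342,631): 277+342 ≤ 631 → not valid
(221,328,559): 221+328 ≤ 559 → not valid
(65,153,327): 65+153 ≤ 327 → not valid
(109,126,208): 109+126 > 208 → valid
(160,295,492): 160+295 ≤ 492 → not valid
(40,256,364): 40+256 ≤ 364 → not valid
2 of the 8 triples form a triangle.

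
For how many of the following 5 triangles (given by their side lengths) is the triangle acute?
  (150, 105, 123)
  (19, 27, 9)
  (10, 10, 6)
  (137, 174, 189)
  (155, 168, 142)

(150,105,123): 105²+123² = 26154 > 22500 = 150² → acute
(19,27,9): 9²+19² = 442 < 729 = 27² → obtuse
(10,10,6): 6²+10² = 136 > 100 = 10² → acute
(137,174,189): 137²+174² = 49045 > 35721 = 189² → acute
(155,168,142): 142²+155² = 44189 > 28224 = 168² → acute
4 of the 5 are acute.

4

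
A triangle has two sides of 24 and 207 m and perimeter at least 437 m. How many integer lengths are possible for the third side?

25

Triangle inequality: 183 < x < 231. Perimeter ≥ 437 gives x ≥ 437 − 24 − 207 = 206.
So 206 ≤ x < 231; integers 206 through 230: 25 values.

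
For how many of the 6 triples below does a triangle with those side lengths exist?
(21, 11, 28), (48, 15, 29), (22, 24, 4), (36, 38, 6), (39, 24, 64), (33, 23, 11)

(11,21,28): 11+21 > 28 → valid
(15,29,48): 15+29 ≤ 48 → not valid
(4,22,24): 4+22 > 24 → valid
(6,36,38): 6+36 > 38 → valid
(24,39,64): 24+39 ≤ 64 → not valid
(11,23,33): 11+23 > 33 → valid
4 of the 6 triples form a triangle.

4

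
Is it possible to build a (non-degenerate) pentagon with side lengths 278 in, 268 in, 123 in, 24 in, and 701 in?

No

For a pentagon, each side must be shorter than the sum of the others.
Here the longest side is 701, but the remaining 4 sides sum to only 693.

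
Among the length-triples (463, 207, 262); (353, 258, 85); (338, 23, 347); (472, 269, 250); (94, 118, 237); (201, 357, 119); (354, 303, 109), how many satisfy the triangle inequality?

(207,262,463): 207+262 > 463 → valid
(85,258,353): 85+258 ≤ 353 → not valid
(23,338,347): 23+338 > 347 → valid
(250,269,472): 250+269 > 472 → valid
(94,118,237): 94+118 ≤ 237 → not valid
(119,201,357): 119+201 ≤ 357 → not valid
(109,303,354): 109+303 > 354 → valid
4 of the 7 triples form a triangle.

4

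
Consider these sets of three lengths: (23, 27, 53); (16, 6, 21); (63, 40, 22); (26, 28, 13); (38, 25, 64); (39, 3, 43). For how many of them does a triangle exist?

(23,27,53): 23+27 ≤ 53 → not valid
(6,16,21): 6+16 > 21 → valid
(22,40,63): 22+40 ≤ 63 → not valid
(13,26,28): 13+26 > 28 → valid
(25,38,64): 25+38 ≤ 64 → not valid
(3,39,43): 3+39 ≤ 43 → not valid
2 of the 6 triples form a triangle.

2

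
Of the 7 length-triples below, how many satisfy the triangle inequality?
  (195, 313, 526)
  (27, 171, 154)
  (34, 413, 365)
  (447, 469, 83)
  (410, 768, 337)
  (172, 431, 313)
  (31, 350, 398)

(195,313,526): 195+313 ≤ 526 → not valid
(27,154,171): 27+154 > 171 → valid
(34,365,413): 34+365 ≤ 413 → not valid
(83,447,469): 83+447 > 469 → valid
(337,410,768): 337+410 ≤ 768 → not valid
(172,313,431): 172+313 > 431 → valid
(31,350,398): 31+350 ≤ 398 → not valid
3 of the 7 triples form a triangle.

3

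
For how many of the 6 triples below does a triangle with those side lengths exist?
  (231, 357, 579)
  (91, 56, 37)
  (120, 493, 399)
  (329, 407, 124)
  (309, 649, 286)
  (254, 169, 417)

(231,357,579): 231+357 > 579 → valid
(37,56,91): 37+56 > 91 → valid
(120,399,493): 120+399 > 493 → valid
(124,329,407): 124+329 > 407 → valid
(286,309,649): 286+309 ≤ 649 → not valid
(169,254,417): 169+254 > 417 → valid
5 of the 6 triples form a triangle.

5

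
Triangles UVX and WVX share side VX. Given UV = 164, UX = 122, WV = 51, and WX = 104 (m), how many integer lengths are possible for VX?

101

From triangle UVX: 42 < VX < 286.
From triangle WVX: 53 < VX < 155.
Intersection: 53 < VX < 155, so integers 54 through 154: 101 values.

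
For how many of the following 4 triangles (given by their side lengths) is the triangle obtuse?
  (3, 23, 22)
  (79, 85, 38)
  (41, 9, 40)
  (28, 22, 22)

1

(3,23,22): 3²+22² = 493 < 529 = 23² → obtuse
(79,85,38): 38²+79² = 7685 > 7225 = 85² → acute
(41,9,40): 9²+40² = 1681 = 41² → right
(28,22,22): 22²+22² = 968 > 784 = 28² → acute
1 of the 4 is obtuse.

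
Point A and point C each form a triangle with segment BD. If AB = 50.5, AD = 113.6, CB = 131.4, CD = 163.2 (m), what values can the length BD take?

From triangle ABD: |50.5 − 113.6| < BD < 50.5 + 113.6, i.e. 63.1 < BD < 164.1.
From triangle CBD: 31.8 < BD < 294.6.
Both must hold, so BD lies in the intersection.

63.1 < BD < 164.1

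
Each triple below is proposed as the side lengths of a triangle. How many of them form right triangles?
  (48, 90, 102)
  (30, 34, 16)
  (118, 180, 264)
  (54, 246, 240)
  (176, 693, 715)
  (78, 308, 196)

4

(48,90,102): 48²+90² = 10404 = 102² → right
(30,34,16): 16²+30² = 1156 = 34² → right
(118,180,264): 118²+180² = 46324 < 69696 = 264² → obtuse
(54,246,240): 54²+240² = 60516 = 246² → right
(176,693,715): 176²+693² = 511225 = 715² → right
(78,308,196): 78+196 ≤ 308, not a triangle
4 of the 6 are right.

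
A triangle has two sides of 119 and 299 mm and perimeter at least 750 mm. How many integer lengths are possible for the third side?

86

Triangle inequality: 180 < x < 418. Perimeter ≥ 750 gives x ≥ 750 − 119 − 299 = 332.
So 332 ≤ x < 418; integers 332 through 417: 86 values.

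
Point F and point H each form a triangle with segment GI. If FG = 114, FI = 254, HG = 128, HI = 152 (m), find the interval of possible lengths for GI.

140 < GI < 280

From triangle FGI: |114 − 254| < GI < 114 + 254, i.e. 140 < GI < 368.
From triangle HGI: 24 < GI < 280.
Both must hold, so GI lies in the intersection.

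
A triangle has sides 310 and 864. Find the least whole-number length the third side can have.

555

The third side must be strictly greater than |310 − 864| = 554.
The smallest integer above 554 is 555.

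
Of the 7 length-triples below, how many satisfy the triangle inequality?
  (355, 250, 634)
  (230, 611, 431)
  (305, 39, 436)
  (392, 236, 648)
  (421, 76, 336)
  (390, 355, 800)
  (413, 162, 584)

1

(250,355,634): 250+355 ≤ 634 → not valid
(230,431,611): 230+431 > 611 → valid
(39,305,436): 39+305 ≤ 436 → not valid
(236,392,648): 236+392 ≤ 648 → not valid
(76,336,421): 76+336 ≤ 421 → not valid
(355,390,800): 355+390 ≤ 800 → not valid
(162,413,584): 162+413 ≤ 584 → not valid
1 of the 7 triples forms a triangle.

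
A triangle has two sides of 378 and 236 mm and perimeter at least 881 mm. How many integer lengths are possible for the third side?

347

Triangle inequality: 142 < x < 614. Perimeter ≥ 881 gives x ≥ 881 − 378 − 236 = 267.
So 267 ≤ x < 614; integers 267 through 613: 347 values.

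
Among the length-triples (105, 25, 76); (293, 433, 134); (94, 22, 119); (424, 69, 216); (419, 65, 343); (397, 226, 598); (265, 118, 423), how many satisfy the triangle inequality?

(25,76,105): 25+76 ≤ 105 → not valid
(134,293,433): 134+293 ≤ 433 → not valid
(22,94,119): 22+94 ≤ 119 → not valid
(69,216,424): 69+216 ≤ 424 → not valid
(65,343,419): 65+343 ≤ 419 → not valid
(226,397,598): 226+397 > 598 → valid
(118,265,423): 118+265 ≤ 423 → not valid
1 of the 7 triples forms a triangle.

1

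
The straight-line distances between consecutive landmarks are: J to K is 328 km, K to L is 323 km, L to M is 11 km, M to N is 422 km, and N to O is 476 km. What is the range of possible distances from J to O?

0 ≤ JO ≤ 1560 km

The maximum is all hops collinear in one direction: 328 + 323 + 11 + 422 + 476 = 1560.
The longest hop is 476; the others sum to 1084. Since 476 ≤ 1084, the path can fold back on itself completely, so the minimum distance is 0.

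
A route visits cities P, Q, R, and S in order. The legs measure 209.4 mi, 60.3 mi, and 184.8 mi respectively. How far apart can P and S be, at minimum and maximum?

0 ≤ PS ≤ 454.5 mi

The maximum is all hops collinear in one direction: 209.4 + 60.3 + 184.8 = 454.5.
The longest hop is 209.4; the others sum to 245.1. Since 209.4 ≤ 245.1, the path can fold back on itself completely, so the minimum distance is 0.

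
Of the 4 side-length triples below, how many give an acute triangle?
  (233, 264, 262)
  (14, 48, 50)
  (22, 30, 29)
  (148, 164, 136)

3

(233,264,262): 233²+262² = 122933 > 69696 = 264² → acute
(14,48,50): 14²+48² = 2500 = 50² → right
(22,30,29): 22²+29² = 1325 > 900 = 30² → acute
(148,164,136): 136²+148² = 40400 > 26896 = 164² → acute
3 of the 4 are acute.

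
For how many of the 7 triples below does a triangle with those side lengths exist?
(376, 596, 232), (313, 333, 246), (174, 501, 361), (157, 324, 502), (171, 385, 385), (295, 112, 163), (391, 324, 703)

5

(232,376,596): 232+376 > 596 → valid
(246,313,333): 246+313 > 333 → valid
(174,361,501): 174+361 > 501 → valid
(157,324,502): 157+324 ≤ 502 → not valid
(171,385,385): 171+385 > 385 → valid
(112,163,295): 112+163 ≤ 295 → not valid
(324,391,703): 324+391 > 703 → valid
5 of the 7 triples form a triangle.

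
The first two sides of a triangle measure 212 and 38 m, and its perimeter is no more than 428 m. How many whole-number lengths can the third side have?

4

Triangle inequality: 174 < x < 250. Perimeter ≤ 428 gives x ≤ 428 − 212 − 38 = 178.
So 174 < x ≤ 178; integers 175 through 178: 4 values.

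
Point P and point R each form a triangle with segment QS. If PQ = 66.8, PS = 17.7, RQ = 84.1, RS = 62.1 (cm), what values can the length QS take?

From triangle PQS: |66.8 − 17.7| < QS < 66.8 + 17.7, i.e. 49.1 < QS < 84.5.
From triangle RQS: 22.0 < QS < 146.2.
Both must hold, so QS lies in the intersection.

49.1 < QS < 84.5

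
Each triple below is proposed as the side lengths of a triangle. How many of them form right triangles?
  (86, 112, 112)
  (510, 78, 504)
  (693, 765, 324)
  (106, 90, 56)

3

(86,112,112): 86²+112² = 19940 > 12544 = 112² → acute
(510,78,504): 78²+504² = 260100 = 510² → right
(693,765,324): 324²+693² = 585225 = 765² → right
(106,90,56): 56²+90² = 11236 = 106² → right
3 of the 4 are right.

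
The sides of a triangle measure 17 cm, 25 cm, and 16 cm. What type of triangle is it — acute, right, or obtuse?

obtuse

Compare the square of the longest side to the sum of squares of the other two: 16² + 17² = 545 < 625 = 25².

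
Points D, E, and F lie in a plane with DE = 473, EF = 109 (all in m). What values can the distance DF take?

By the triangle inequality, |473 − 109| ≤ DF ≤ 473 + 109.

364 ≤ DF ≤ 582 m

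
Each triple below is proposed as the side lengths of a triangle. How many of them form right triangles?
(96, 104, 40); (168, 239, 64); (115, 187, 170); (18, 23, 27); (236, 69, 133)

(96,104,40): 40²+96² = 10816 = 104² → right
(168,239,64): 64+168 ≤ 239, not a triangle
(115,187,170): 115²+170² = 42125 > 34969 = 187² → acute
(18,23,27): 18²+23² = 853 > 729 = 27² → acute
(236,69,133): 69+133 ≤ 236, not a triangle
1 of the 5 is right.

1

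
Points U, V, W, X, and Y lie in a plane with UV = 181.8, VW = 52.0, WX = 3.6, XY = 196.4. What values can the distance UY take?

The maximum is all hops collinear in one direction: 181.8 + 52.0 + 3.6 + 196.4 = 433.8.
The longest hop is 196.4; the others sum to 237.4. Since 196.4 ≤ 237.4, the path can fold back on itself completely, so the minimum distance is 0.

0 ≤ UY ≤ 433.8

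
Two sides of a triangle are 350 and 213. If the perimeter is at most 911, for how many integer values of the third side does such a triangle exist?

211

Triangle inequality: 137 < x < 563. Perimeter ≤ 911 gives x ≤ 911 − 350 − 213 = 348.
So 137 < x ≤ 348; integers 138 through 348: 211 values.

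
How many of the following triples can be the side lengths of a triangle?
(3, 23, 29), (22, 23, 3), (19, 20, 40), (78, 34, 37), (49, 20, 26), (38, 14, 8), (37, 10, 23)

(3,23,29): 3+23 ≤ 29 → not valid
(3,22,23): 3+22 > 23 → valid
(19,20,40): 19+20 ≤ 40 → not valid
(34,37,78): 34+37 ≤ 78 → not valid
(20,26,49): 20+26 ≤ 49 → not valid
(8,14,38): 8+14 ≤ 38 → not valid
(10,23,37): 10+23 ≤ 37 → not valid
1 of the 7 triples forms a triangle.

1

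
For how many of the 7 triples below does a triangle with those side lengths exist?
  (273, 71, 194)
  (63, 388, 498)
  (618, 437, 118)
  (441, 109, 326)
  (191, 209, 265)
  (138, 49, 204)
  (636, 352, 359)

2

(71,194,273): 71+194 ≤ 273 → not valid
(63,388,498): 63+388 ≤ 498 → not valid
(118,437,618): 118+437 ≤ 618 → not valid
(109,326,441): 109+326 ≤ 441 → not valid
(191,209,265): 191+209 > 265 → valid
(49,138,204): 49+138 ≤ 204 → not valid
(352,359,636): 352+359 > 636 → valid
2 of the 7 triples form a triangle.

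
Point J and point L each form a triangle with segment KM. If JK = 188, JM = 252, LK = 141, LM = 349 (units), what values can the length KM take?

208 < KM < 440

From triangle JKM: |188 − 252| < KM < 188 + 252, i.e. 64 < KM < 440.
From triangle LKM: 208 < KM < 490.
Both must hold, so KM lies in the intersection.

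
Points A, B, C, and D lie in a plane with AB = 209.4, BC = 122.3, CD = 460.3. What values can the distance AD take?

The maximum is all hops collinear in one direction: 209.4 + 122.3 + 460.3 = 792.0.
The longest hop is 460.3; the others sum to 331.7. Folding the others back against it leaves at least 460.3 − 331.7 = 128.6.

128.6 ≤ AD ≤ 792.0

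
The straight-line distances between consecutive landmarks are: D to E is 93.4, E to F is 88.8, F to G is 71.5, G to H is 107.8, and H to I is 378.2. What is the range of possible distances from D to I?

The maximum is all hops collinear in one direction: 93.4 + 88.8 + 71.5 + 107.8 + 378.2 = 739.7.
The longest hop is 378.2; the others sum to 361.5. Folding the others back against it leaves at least 378.2 − 361.5 = 16.7.

16.7 ≤ DI ≤ 739.7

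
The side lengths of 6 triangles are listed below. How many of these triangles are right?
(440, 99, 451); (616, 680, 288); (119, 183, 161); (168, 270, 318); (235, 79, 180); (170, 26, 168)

4

(440,99,451): 99²+440² = 203401 = 451² → right
(616,680,288): 288²+616² = 462400 = 680² → right
(119,183,161): 119²+161² = 40082 > 33489 = 183² → acute
(168,270,318): 168²+270² = 101124 = 318² → right
(235,79,180): 79²+180² = 38641 < 55225 = 235² → obtuse
(170,26,168): 26²+168² = 28900 = 170² → right
4 of the 6 are right.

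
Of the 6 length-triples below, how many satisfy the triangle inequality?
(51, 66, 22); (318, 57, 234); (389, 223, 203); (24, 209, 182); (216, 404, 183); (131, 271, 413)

2

(22,51,66): 22+51 > 66 → valid
(57,234,318): 57+234 ≤ 318 → not valid
(203,223,389): 203+223 > 389 → valid
(24,182,209): 24+182 ≤ 209 → not valid
(183,216,404): 183+216 ≤ 404 → not valid
(131,271,413): 131+271 ≤ 413 → not valid
2 of the 6 triples form a triangle.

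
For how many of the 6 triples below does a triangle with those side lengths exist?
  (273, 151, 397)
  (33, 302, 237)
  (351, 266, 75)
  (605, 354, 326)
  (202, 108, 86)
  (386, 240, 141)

2

(151,273,397): 151+273 > 397 → valid
(33,237,302): 33+237 ≤ 302 → not valid
(75,266,351): 75+266 ≤ 351 → not valid
(326,354,605): 326+354 > 605 → valid
(86,108,202): 86+108 ≤ 202 → not valid
(141,240,386): 141+240 ≤ 386 → not valid
2 of the 6 triples form a triangle.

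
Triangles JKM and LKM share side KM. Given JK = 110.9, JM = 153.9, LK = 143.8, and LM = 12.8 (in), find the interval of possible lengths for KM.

From triangle JKM: |110.9 − 153.9| < KM < 110.9 + 153.9, i.e. 43.0 < KM < 264.8.
From triangle LKM: 131.0 < KM < 156.6.
Both must hold, so KM lies in the intersection.

131.0 < KM < 156.6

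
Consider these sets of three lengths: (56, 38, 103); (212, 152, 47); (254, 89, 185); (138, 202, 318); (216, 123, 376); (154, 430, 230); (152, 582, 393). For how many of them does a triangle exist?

2

(38,56,103): 38+56 ≤ 103 → not valid
(47,152,212): 47+152 ≤ 212 → not valid
(89,185,254): 89+185 > 254 → valid
(138,202,318): 138+202 > 318 → valid
(123,216,376): 123+216 ≤ 376 → not valid
(154,230,430): 154+230 ≤ 430 → not valid
(152,393,582): 152+393 ≤ 582 → not valid
2 of the 7 triples form a triangle.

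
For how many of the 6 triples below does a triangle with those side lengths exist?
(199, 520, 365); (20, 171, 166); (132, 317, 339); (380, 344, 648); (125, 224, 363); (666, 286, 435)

(199,365,520): 199+365 > 520 → valid
(20,166,171): 20+166 > 171 → valid
(132,317,339): 132+317 > 339 → valid
(344,380,648): 344+380 > 648 → valid
(125,224,363): 125+224 ≤ 363 → not valid
(286,435,666): 286+435 > 666 → valid
5 of the 6 triples form a triangle.

5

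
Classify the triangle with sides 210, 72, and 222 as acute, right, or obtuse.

Compare the square of the longest side to the sum of squares of the other two: 72² + 210² = 49284 = 222².

right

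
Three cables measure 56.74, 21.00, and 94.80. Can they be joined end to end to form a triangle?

The longest side is 94.80, but the other two sum to only 77.74.
77.74 < 94.80, so the triangle inequality fails.

No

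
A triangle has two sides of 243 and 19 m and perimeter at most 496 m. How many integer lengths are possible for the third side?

Triangle inequality: 224 < x < 262. Perimeter ≤ 496 gives x ≤ 496 − 243 − 19 = 234.
So 224 < x ≤ 234; integers 225 through 234: 10 values.

10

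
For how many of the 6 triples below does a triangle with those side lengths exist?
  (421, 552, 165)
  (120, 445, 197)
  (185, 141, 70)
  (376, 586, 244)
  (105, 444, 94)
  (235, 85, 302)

(165,421,552): 165+421 > 552 → valid
(120,197,445): 120+197 ≤ 445 → not valid
(70,141,185): 70+141 > 185 → valid
(244,376,586): 244+376 > 586 → valid
(94,105,444): 94+105 ≤ 444 → not valid
(85,235,302): 85+235 > 302 → valid
4 of the 6 triples form a triangle.

4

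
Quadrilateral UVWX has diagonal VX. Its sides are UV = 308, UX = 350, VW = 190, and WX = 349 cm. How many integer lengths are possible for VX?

From triangle UVX: 42 < VX < 658.
From triangle WVX: 159 < VX < 539.
Intersection: 159 < VX < 539, so integers 160 through 538: 379 values.

379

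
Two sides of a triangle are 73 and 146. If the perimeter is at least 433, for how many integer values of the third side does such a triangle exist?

Triangle inequality: 73 < x < 219. Perimeter ≥ 433 gives x ≥ 433 − 73 − 146 = 214.
So 214 ≤ x < 219; integers 214 through 218: 5 values.

5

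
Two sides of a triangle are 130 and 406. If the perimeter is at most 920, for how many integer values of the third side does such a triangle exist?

Triangle inequality: 276 < x < 536. Perimeter ≤ 920 gives x ≤ 920 − 130 − 406 = 384.
So 276 < x ≤ 384; integers 277 through 384: 108 values.

108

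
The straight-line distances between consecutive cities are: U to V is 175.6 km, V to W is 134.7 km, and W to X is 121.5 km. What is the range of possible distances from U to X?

The maximum is all hops collinear in one direction: 175.6 + 134.7 + 121.5 = 431.8.
The longest hop is 175.6; the others sum to 256.2. Since 175.6 ≤ 256.2, the path can fold back on itself completely, so the minimum distance is 0.

0 ≤ UX ≤ 431.8 km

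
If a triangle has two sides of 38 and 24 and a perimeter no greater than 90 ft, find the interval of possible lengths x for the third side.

Triangle inequality alone gives 14 < x < 62.
The perimeter condition gives x ≤ 90 − 38 − 24 = 28.
Intersecting the two: 14 < x ≤ 28.

14 < x ≤ 28 ft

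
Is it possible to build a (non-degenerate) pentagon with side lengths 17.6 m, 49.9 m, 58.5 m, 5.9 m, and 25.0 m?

A pentagon exists iff every side is shorter than the sum of the others — equivalently, the longest side is less than the sum of the rest.
Longest side 58.5 < 98.4 (sum of the remaining 4), so yes.

Yes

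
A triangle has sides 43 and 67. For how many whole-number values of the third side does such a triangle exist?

85

The third side lies in the open interval (24, 110).
Integers from 25 to 109 inclusive: 109 − 25 + 1 = 85.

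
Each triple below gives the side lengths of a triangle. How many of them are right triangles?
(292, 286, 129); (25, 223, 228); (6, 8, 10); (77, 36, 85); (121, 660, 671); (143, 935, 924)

(292,286,129): 129²+286² = 98437 > 85264 = 292² → acute
(25,223,228): 25²+223² = 50354 < 51984 = 228² → obtuse
(6,8,10): 6²+8² = 100 = 10² → right
(77,36,85): 36²+77² = 7225 = 85² → right
(121,660,671): 121²+660² = 450241 = 671² → right
(143,935,924): 143²+924² = 874225 = 935² → right
4 of the 6 are right.

4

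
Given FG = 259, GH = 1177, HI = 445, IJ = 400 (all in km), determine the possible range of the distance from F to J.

The maximum is all hops collinear in one direction: 259 + 1177 + 445 + 400 = 2281.
The longest hop is 1177; the others sum to 1104. Folding the others back against it leaves at least 1177 − 1104 = 73.

73 ≤ FJ ≤ 2281 km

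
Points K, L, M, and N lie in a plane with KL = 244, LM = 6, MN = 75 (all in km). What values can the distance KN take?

The maximum is all hops collinear in one direction: 244 + 6 + 75 = 325.
The longest hop is 244; the others sum to 81. Folding the others back against it leaves at least 244 − 81 = 163.

163 ≤ KN ≤ 325 km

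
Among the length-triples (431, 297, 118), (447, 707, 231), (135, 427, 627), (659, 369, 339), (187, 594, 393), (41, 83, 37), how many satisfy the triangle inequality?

(118,297,431): 118+297 ≤ 431 → not valid
(231,447,707): 231+447 ≤ 707 → not valid
(135,427,627): 135+427 ≤ 627 → not valid
(339,369,659): 339+369 > 659 → valid
(187,393,594): 187+393 ≤ 594 → not valid
(37,41,83): 37+41 ≤ 83 → not valid
1 of the 6 triples forms a triangle.

1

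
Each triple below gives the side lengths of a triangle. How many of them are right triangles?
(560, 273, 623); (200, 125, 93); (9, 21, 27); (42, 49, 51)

(560,273,623): 273²+560² = 388129 = 623² → right
(200,125,93): 93²+125² = 24274 < 40000 = 200² → obtuse
(9,21,27): 9²+21² = 522 < 729 = 27² → obtuse
(42,49,51): 42²+49² = 4165 > 2601 = 51² → acute
1 of the 4 is right.

1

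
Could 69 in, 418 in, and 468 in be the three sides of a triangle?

The longest side is 468, and the other two sum to 487.
Since 487 > 468, the triangle inequality holds.

Yes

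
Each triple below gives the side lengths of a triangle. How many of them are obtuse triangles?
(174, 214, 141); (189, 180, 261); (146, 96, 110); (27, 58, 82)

1

(174,214,141): 141²+174² = 50157 > 45796 = 214² → acute
(189,180,261): 180²+189² = 68121 = 261² → right
(146,96,110): 96²+110² = 21316 = 146² → right
(27,58,82): 27²+58² = 4093 < 6724 = 82² → obtuse
1 of the 4 is obtuse.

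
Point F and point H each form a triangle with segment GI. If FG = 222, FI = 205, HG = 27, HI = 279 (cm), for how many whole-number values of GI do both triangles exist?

From triangle FGI: 17 < GI < 427.
From triangle HGI: 252 < GI < 306.
Intersection: 252 < GI < 306, so integers 253 through 305: 53 values.

53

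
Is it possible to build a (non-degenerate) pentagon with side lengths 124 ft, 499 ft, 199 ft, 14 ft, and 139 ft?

No

For a pentagon, each side must be shorter than the sum of the others.
Here the longest side is 499, but the remaining 4 sides sum to only 476.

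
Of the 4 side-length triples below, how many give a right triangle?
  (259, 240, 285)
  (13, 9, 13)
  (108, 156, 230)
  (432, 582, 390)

1

(259,240,285): 240²+259² = 124681 > 81225 = 285² → acute
(13,9,13): 9²+13² = 250 > 169 = 13² → acute
(108,156,230): 108²+156² = 36000 < 52900 = 230² → obtuse
(432,582,390): 390²+432² = 338724 = 582² → right
1 of the 4 is right.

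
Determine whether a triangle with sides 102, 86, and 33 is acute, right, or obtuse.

obtuse

Compare the square of the longest side to the sum of squares of the other two: 33² + 86² = 8485 < 10404 = 102².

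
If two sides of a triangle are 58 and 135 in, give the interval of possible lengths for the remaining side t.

77 < t < 193 (in)

By the triangle inequality, t must be less than 58 + 135 = 193 and greater than |58 − 135| = 77.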